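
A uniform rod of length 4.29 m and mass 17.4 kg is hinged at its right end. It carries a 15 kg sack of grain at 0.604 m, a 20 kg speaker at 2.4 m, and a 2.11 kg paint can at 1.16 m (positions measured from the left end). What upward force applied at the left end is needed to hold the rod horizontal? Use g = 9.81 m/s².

F ≈ 313 N

Take moments about the right end.
Beam weight: 17.4 × 9.81 = 170.7 N down at 2.145 m → arm 2.145 m, τ = 170.7 × 2.145 = 366.2 N·m counterclockwise.
Sack of grain: 15 × 9.81 = 147.2 N down at 0.604 m → arm 3.686 m, τ = 147.2 × 3.686 = 542.6 N·m counterclockwise.
Speaker: 20 × 9.81 = 196.2 N down at 2.4 m → arm 1.89 m, τ = 196.2 × 1.89 = 370.8 N·m counterclockwise.
Paint can: 2.11 × 9.81 = 20.7 N down at 1.16 m → arm 3.13 m, τ = 20.7 × 3.13 = 64.79 N·m counterclockwise.
Net moment of the loads = 1344 N·m counterclockwise.
The upward force F acts at the left end, arm 4.29 m, giving F × 4.29 clockwise.
Balancing moments: F × 4.29 = 1344, giving F = 1344 / 4.29 = 313 N.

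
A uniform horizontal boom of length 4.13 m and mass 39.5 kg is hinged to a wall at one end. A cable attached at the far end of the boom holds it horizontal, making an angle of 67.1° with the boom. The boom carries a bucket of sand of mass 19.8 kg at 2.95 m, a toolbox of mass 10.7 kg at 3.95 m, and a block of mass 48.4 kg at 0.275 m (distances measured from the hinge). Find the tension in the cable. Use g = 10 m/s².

T ≈ 514 N

About the hinge:
Beam weight: 39.5 × 10 = 395 N down at 2.065 m → arm 2.065 m, τ = 395 × 2.065 = 815.7 N·m clockwise.
Bucket of sand: 19.8 × 10 = 198 N down at 2.95 m → arm 2.95 m, τ = 198 × 2.95 = 584.1 N·m clockwise.
Toolbox: 10.7 × 10 = 107 N down at 3.95 m → arm 3.95 m, τ = 107 × 3.95 = 422.7 N·m clockwise.
Block: 48.4 × 10 = 484 N down at 0.275 m → arm 0.275 m, τ = 484 × 0.275 = 133.1 N·m clockwise.
Total clockwise load moment = 1956 N·m.
The cable tension T acts at 4.13 m; only its component perpendicular to the boom, T sinθ, produces torque. sin 67.1° = 0.9212.
Setting net torque to zero: T × 4.13 × 0.9212 = 1956 → T = 1956 / 3.805 = 514 N.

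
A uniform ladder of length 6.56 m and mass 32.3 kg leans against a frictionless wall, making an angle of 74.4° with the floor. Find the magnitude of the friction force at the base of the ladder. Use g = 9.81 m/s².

f ≈ 44.2 N

Take moments about the foot of the ladder.
Ladder weight 32.3×9.81 = 316.9 N acts at 3.28 m along the ladder; its horizontal arm is 3.28·cos74.4° = 0.8821 m → τ = 279.5 N·m clockwise.
Wall normal N acts horizontally at the top; its moment arm is the height L sinθ = 6.56·sin74.4° = 6.318 m, counterclockwise.
Στ = 0 ⇒ N × 6.318 = 279.5 ⇒ N = 44.2 N.
ΣFx = 0: friction at the foot balances the wall's push, so f = N_wall = 44.2 N.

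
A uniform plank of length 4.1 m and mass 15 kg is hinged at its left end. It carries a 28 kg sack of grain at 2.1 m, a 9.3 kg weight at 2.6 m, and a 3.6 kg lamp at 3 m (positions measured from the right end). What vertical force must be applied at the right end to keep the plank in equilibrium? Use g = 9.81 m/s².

F ≈ 250 N

Take moments about the left end.
Beam weight: 15 × 9.81 = 147.2 N down at 2.05 m → arm 2.05 m, τ = 147.2 × 2.05 = 301.8 N·m clockwise.
Sack of grain: 28 × 9.81 = 274.7 N down at 2.1 m → arm 2 m, τ = 274.7 × 2 = 549.4 N·m clockwise.
Weight: 9.3 × 9.81 = 91.23 N down at 2.6 m → arm 1.5 m, τ = 91.23 × 1.5 = 136.8 N·m clockwise.
Lamp: 3.6 × 9.81 = 35.32 N down at 3 m → arm 1.1 m, τ = 35.32 × 1.1 = 38.85 N·m clockwise.
Net moment of the loads = 1027 N·m clockwise.
The upward force F acts at the right end, arm 4.1 m, giving F × 4.1 counterclockwise.
Στ = 0 ⇒ F × 4.1 = 1027 ⇒ F = 1027 / 4.1 = 250 N.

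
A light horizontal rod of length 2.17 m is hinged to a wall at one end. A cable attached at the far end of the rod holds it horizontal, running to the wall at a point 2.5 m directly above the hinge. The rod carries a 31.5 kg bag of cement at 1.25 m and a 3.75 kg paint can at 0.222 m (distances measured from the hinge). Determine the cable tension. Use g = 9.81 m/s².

T ≈ 241 N

Taking torques about the hinge:
Bag of cement: 31.5 × 9.81 = 309 N down at 1.25 m → arm 1.25 m, τ = 309 × 1.25 = 386.2 N·m clockwise.
Paint can: 3.75 × 9.81 = 36.79 N down at 0.222 m → arm 0.222 m, τ = 36.79 × 0.222 = 8.167 N·m clockwise.
Total clockwise load moment = 394.4 N·m.
The cable tension T acts at 2.17 m; only its component perpendicular to the rod, T sinθ, produces torque. sinθ = h/√(h²+d²) = 2.5/√(2.5²+2.17²) = 0.7552.
For rotational equilibrium, T × 2.17 × 0.7552 = 394.4, so T = 394.4 / 1.639 = 241 N.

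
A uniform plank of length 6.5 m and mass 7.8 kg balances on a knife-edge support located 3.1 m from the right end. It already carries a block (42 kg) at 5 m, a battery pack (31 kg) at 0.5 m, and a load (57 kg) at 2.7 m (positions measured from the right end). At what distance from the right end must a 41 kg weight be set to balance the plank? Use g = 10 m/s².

Taking torques about the knife-edge support (at 3.1 m from the right end):
Beam weight: 7.8 × 10 = 78 N down at 3.25 m → arm 0.15 m, τ = 78 × 0.15 = 11.7 N·m counterclockwise.
Block: 42 × 10 = 420 N down at 5 m → arm 1.9 m, τ = 420 × 1.9 = 798 N·m counterclockwise.
Battery pack: 31 × 10 = 310 N down at 0.5 m → arm 2.6 m, τ = 310 × 2.6 = 806 N·m clockwise.
Load: 57 × 10 = 570 N down at 2.7 m → arm 0.4 m, τ = 570 × 0.4 = 228 N·m clockwise.
Net moment of existing loads = 224.3 N·m clockwise.
The weight weighs 41 × 10 = 410 N and must supply an equal counterclockwise moment, so its lever arm about the knife-edge support is 224.3 / 410 = 0.547 m.
That puts it at 3.1 + 0.547 = 3.65 m from the right end.

x ≈ 3.65 m from the right end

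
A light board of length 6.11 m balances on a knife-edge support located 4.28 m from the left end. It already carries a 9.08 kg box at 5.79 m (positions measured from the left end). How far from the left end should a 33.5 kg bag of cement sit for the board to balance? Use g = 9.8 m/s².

x ≈ 3.87 m from the left end

Choose the knife-edge support (at 4.28 m from the left end) as the axis so the support reaction has zero arm there.
Box: 9.08 × 9.8 = 88.98 N down at 5.79 m → arm 1.51 m, τ = 88.98 × 1.51 = 134.4 N·m clockwise.
Net moment of existing loads = 134.4 N·m clockwise.
The bag of cement weighs 33.5 × 9.8 = 328.3 N and must supply an equal counterclockwise moment, so its lever arm about the knife-edge support is 134.4 / 328.3 = 0.409 m.
That puts it at 4.28 − 0.409 = 3.87 m from the left end.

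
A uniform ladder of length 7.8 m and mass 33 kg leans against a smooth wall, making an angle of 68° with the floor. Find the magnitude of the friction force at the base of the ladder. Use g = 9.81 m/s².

f ≈ 65.4 N

Choose the foot of the ladder as the axis so the floor normal and friction both act there and drop out.
Ladder weight 33×9.81 = 323.7 N acts at 3.9 m along the ladder; its horizontal arm is 3.9·cos68° = 1.461 m → τ = 472.9 N·m clockwise.
Wall normal N acts horizontally at the top; its moment arm is the height L sinθ = 7.8·sin68° = 7.232 m, counterclockwise.
Setting net torque to zero: N × 7.232 = 472.9 → N = 65.4 N.
ΣFx = 0: friction at the foot balances the wall's push, so f = N_wall = 65.4 N.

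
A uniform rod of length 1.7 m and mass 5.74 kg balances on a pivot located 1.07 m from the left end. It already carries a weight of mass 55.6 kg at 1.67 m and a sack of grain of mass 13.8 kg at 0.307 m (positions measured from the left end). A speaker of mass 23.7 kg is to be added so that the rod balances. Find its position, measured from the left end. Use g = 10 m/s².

Taking torques about the pivot (at 1.07 m from the left end):
Beam weight: 5.74 × 10 = 57.4 N down at 0.85 m → arm 0.22 m, τ = 57.4 × 0.22 = 12.63 N·m counterclockwise.
Weight: 55.6 × 10 = 556 N down at 1.67 m → arm 0.6 m, τ = 556 × 0.6 = 333.6 N·m clockwise.
Sack of grain: 13.8 × 10 = 138 N down at 0.307 m → arm 0.763 m, τ = 138 × 0.763 = 105.3 N·m counterclockwise.
Net moment of existing loads = 215.7 N·m clockwise.
The speaker weighs 23.7 × 10 = 237 N and must supply an equal counterclockwise moment, so its lever arm about the pivot is 215.7 / 237 = 0.91 m.
That puts it at 1.07 − 0.91 = 0.16 m from the left end.

x ≈ 0.16 m from the left end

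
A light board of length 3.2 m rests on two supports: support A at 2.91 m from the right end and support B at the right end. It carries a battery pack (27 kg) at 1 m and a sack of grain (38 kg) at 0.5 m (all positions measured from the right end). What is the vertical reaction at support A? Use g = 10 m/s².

R_A ≈ 158 N

Take moments about support B.
Battery pack: 27 × 10 = 270 N down at 1 m → arm 1 m, τ = 270 × 1 = 270 N·m counterclockwise.
Sack of grain: 38 × 10 = 380 N down at 0.5 m → arm 0.5 m, τ = 380 × 0.5 = 190 N·m counterclockwise.
Net load moment about support B = 460 N·m counterclockwise.
Reaction R at support A is upward at 2.91 m, arm 2.91 m → moment R × 2.91 clockwise.
For rotational equilibrium, R × 2.91 = 460, so R = 158 N.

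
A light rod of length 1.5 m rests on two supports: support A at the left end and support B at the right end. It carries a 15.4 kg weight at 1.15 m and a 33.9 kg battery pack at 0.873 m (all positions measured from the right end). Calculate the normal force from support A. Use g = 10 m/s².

Take moments about support B.
Weight: 15.4 × 10 = 154 N down at 1.15 m → arm 1.15 m, τ = 154 × 1.15 = 177.1 N·m counterclockwise.
Battery pack: 33.9 × 10 = 339 N down at 0.873 m → arm 0.873 m, τ = 339 × 0.873 = 295.9 N·m counterclockwise.
Net load moment about support B = 473 N·m counterclockwise.
Reaction R at support A is upward at 1.5 m, arm 1.5 m → moment R × 1.5 clockwise.
Setting net torque to zero: R × 1.5 = 473 → R = 315 N.

R_A ≈ 315 N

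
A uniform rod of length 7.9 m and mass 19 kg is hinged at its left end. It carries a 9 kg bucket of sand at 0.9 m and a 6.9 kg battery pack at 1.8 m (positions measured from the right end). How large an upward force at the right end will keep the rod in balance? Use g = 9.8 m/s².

About the left end:
Beam weight: 19 × 9.8 = 186.2 N down at 3.95 m → arm 3.95 m, τ = 186.2 × 3.95 = 735.5 N·m clockwise.
Bucket of sand: 9 × 9.8 = 88.2 N down at 0.9 m → arm 7 m, τ = 88.2 × 7 = 617.4 N·m clockwise.
Battery pack: 6.9 × 9.8 = 67.62 N down at 1.8 m → arm 6.1 m, τ = 67.62 × 6.1 = 412.5 N·m clockwise.
Net moment of the loads = 1765 N·m clockwise.
The upward force F acts at the right end, arm 7.9 m, giving F × 7.9 counterclockwise.
Στ = 0 ⇒ F × 7.9 = 1765 ⇒ F = 1765 / 7.9 = 223 N.

F ≈ 223 N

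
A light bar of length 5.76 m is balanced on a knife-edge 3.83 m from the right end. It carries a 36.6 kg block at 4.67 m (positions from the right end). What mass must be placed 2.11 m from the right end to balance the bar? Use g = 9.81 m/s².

m ≈ 17.9 kg

Take moments about the knife-edge (at 3.83 m from the right end).
Block: 36.6 × 9.81 = 359 N down at 4.67 m → arm 0.84 m, τ = 359 × 0.84 = 301.6 N·m counterclockwise.
Net moment of known loads = 301.6 N·m counterclockwise.
An unknown mass m at 2.11 m has arm 1.72 m; its moment is m·g·1.72 clockwise.
Setting net torque to zero: m × 9.81 × 1.72 = 301.6 → m = 301.6 / (9.81 × 1.72) = 17.9 kg.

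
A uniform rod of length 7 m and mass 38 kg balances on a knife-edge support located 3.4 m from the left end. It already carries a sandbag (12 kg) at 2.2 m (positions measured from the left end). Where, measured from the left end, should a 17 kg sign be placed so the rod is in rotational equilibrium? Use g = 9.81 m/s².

Sum moments about the knife-edge support (at 3.4 m from the left end) (the support reaction has zero arm there).
Beam weight: 38 × 9.81 = 372.8 N down at 3.5 m → arm 0.1 m, τ = 372.8 × 0.1 = 37.28 N·m clockwise.
Sandbag: 12 × 9.81 = 117.7 N down at 2.2 m → arm 1.2 m, τ = 117.7 × 1.2 = 141.2 N·m counterclockwise.
Net moment of existing loads = 103.9 N·m counterclockwise.
The sign weighs 17 × 9.81 = 166.8 N and must supply an equal clockwise moment, so its lever arm about the knife-edge support is 103.9 / 166.8 = 0.623 m.
That puts it at 3.4 + 0.623 = 4.02 m from the left end.

x ≈ 4.02 m from the left end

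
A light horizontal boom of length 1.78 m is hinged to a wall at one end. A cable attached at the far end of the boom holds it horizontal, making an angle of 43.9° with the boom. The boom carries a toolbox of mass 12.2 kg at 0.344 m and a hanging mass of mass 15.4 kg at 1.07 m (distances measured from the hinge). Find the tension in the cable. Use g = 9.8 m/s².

T ≈ 164 N

Sum moments about the hinge (the unknown hinge reaction has zero arm there).
Toolbox: 12.2 × 9.8 = 119.6 N down at 0.344 m → arm 0.344 m, τ = 119.6 × 0.344 = 41.14 N·m clockwise.
Hanging mass: 15.4 × 9.8 = 150.9 N down at 1.07 m → arm 1.07 m, τ = 150.9 × 1.07 = 161.5 N·m clockwise.
Total clockwise load moment = 202.6 N·m.
The cable tension T acts at 1.78 m; only its component perpendicular to the boom, T sinθ, produces torque. sin 43.9° = 0.6934.
Balancing moments: T × 1.78 × 0.6934 = 202.6, giving T = 202.6 / 1.234 = 164 N.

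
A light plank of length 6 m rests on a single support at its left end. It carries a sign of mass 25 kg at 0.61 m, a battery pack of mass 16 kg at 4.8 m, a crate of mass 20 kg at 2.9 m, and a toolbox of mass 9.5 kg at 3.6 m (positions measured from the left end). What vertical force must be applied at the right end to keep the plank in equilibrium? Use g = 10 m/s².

Taking torques about the left end:
Sign: 25 × 10 = 250 N down at 0.61 m → arm 0.61 m, τ = 250 × 0.61 = 152.5 N·m clockwise.
Battery pack: 16 × 10 = 160 N down at 4.8 m → arm 4.8 m, τ = 160 × 4.8 = 768 N·m clockwise.
Crate: 20 × 10 = 200 N down at 2.9 m → arm 2.9 m, τ = 200 × 2.9 = 580 N·m clockwise.
Toolbox: 9.5 × 10 = 95 N down at 3.6 m → arm 3.6 m, τ = 95 × 3.6 = 342 N·m clockwise.
Net moment of the loads = 1842 N·m clockwise.
The upward force F acts at the right end, arm 6 m, giving F × 6 counterclockwise.
Setting net torque to zero: F × 6 = 1842 → F = 1842 / 6 = 307 N.

F ≈ 307 N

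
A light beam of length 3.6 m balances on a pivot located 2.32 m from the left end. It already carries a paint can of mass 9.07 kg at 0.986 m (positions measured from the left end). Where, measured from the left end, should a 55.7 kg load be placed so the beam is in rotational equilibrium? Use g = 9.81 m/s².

Take moments about the pivot (at 2.32 m from the left end).
Paint can: 9.07 × 9.81 = 88.98 N down at 0.986 m → arm 1.334 m, τ = 88.98 × 1.334 = 118.7 N·m counterclockwise.
Net moment of existing loads = 118.7 N·m counterclockwise.
The load weighs 55.7 × 9.81 = 546.4 N and must supply an equal clockwise moment, so its lever arm about the pivot is 118.7 / 546.4 = 0.217 m.
That puts it at 2.32 + 0.217 = 2.54 m from the left end.

x ≈ 2.54 m from the left end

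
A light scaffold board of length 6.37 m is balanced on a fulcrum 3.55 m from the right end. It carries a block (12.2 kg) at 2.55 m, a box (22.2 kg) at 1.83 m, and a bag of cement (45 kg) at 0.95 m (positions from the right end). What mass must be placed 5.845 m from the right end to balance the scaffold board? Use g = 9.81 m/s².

Take moments about the fulcrum (at 3.55 m from the right end).
Block: 12.2 × 9.81 = 119.7 N down at 2.55 m → arm 1 m, τ = 119.7 × 1 = 119.7 N·m clockwise.
Box: 22.2 × 9.81 = 217.8 N down at 1.83 m → arm 1.72 m, τ = 217.8 × 1.72 = 374.6 N·m clockwise.
Bag of cement: 45 × 9.81 = 441.5 N down at 0.95 m → arm 2.6 m, τ = 441.5 × 2.6 = 1148 N·m clockwise.
Net moment of known loads = 1642 N·m clockwise.
An unknown mass m at 5.845 m has arm 2.295 m; its moment is m·g·2.295 counterclockwise.
Balancing moments: m × 9.81 × 2.295 = 1642, giving m = 1642 / (9.81 × 2.295) = 72.9 kg.

m ≈ 72.9 kg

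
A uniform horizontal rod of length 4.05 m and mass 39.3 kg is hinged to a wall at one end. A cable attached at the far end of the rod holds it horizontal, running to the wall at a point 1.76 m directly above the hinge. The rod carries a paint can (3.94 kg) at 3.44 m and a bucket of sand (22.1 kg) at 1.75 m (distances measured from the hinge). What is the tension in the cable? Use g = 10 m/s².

T ≈ 817 N

Sum moments about the hinge (the unknown hinge reaction has zero arm there).
Beam weight: 39.3 × 10 = 393 N down at 2.025 m → arm 2.025 m, τ = 393 × 2.025 = 795.8 N·m clockwise.
Paint can: 3.94 × 10 = 39.4 N down at 3.44 m → arm 3.44 m, τ = 39.4 × 3.44 = 135.5 N·m clockwise.
Bucket of sand: 22.1 × 10 = 221 N down at 1.75 m → arm 1.75 m, τ = 221 × 1.75 = 386.8 N·m clockwise.
Total clockwise load moment = 1318 N·m.
The cable tension T acts at 4.05 m; only its component perpendicular to the rod, T sinθ, produces torque. sinθ = h/√(h²+d²) = 1.76/√(1.76²+4.05²) = 0.3986.
For rotational equilibrium, T × 4.05 × 0.3986 = 1318, so T = 1318 / 1.614 = 817 N.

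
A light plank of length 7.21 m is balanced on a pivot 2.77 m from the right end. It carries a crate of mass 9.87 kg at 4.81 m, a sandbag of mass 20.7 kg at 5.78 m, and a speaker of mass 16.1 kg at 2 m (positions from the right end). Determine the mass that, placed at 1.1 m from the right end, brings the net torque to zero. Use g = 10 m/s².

Choose the pivot (at 2.77 m from the right end) as the axis so the support reaction has zero arm there.
Crate: 9.87 × 10 = 98.7 N down at 4.81 m → arm 2.04 m, τ = 98.7 × 2.04 = 201.3 N·m counterclockwise.
Sandbag: 20.7 × 10 = 207 N down at 5.78 m → arm 3.01 m, τ = 207 × 3.01 = 623.1 N·m counterclockwise.
Speaker: 16.1 × 10 = 161 N down at 2 m → arm 0.77 m, τ = 161 × 0.77 = 124 N·m clockwise.
Net moment of known loads = 700.4 N·m counterclockwise.
An unknown mass m at 1.1 m has arm 1.67 m; its moment is m·g·1.67 clockwise.
Setting net torque to zero: m × 10 × 1.67 = 700.4 → m = 700.4 / (10 × 1.67) = 41.9 kg.

m ≈ 41.9 kg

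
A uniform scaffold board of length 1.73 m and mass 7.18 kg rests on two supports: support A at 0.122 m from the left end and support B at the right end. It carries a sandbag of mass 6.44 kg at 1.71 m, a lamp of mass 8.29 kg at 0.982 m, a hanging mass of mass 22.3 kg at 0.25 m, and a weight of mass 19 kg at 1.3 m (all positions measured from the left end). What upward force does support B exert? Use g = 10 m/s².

R_B ≈ 298 N

Choose support A as the axis so its reaction then has zero moment arm.
Beam weight: 7.18 × 10 = 71.8 N down at 0.865 m → arm 0.743 m, τ = 71.8 × 0.743 = 53.35 N·m clockwise.
Sandbag: 6.44 × 10 = 64.4 N down at 1.71 m → arm 1.588 m, τ = 64.4 × 1.588 = 102.3 N·m clockwise.
Lamp: 8.29 × 10 = 82.9 N down at 0.982 m → arm 0.86 m, τ = 82.9 × 0.86 = 71.29 N·m clockwise.
Hanging mass: 22.3 × 10 = 223 N down at 0.25 m → arm 0.128 m, τ = 223 × 0.128 = 28.54 N·m clockwise.
Weight: 19 × 10 = 190 N down at 1.3 m → arm 1.178 m, τ = 190 × 1.178 = 223.8 N·m clockwise.
Net load moment about support A = 479.3 N·m clockwise.
Reaction R at support B is upward at 1.73 m, arm 1.608 m → moment R × 1.608 counterclockwise.
Balancing moments: R × 1.608 = 479.3, giving R = 298 N.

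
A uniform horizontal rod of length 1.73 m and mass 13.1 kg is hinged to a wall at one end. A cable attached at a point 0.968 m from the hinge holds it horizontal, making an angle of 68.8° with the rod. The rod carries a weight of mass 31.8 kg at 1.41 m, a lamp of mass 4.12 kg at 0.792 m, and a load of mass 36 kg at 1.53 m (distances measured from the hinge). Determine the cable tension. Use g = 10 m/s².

T ≈ 1270 N

Taking torques about the hinge:
Beam weight: 13.1 × 10 = 131 N down at 0.865 m → arm 0.865 m, τ = 131 × 0.865 = 113.3 N·m clockwise.
Weight: 31.8 × 10 = 318 N down at 1.41 m → arm 1.41 m, τ = 318 × 1.41 = 448.4 N·m clockwise.
Lamp: 4.12 × 10 = 41.2 N down at 0.792 m → arm 0.792 m, τ = 41.2 × 0.792 = 32.63 N·m clockwise.
Load: 36 × 10 = 360 N down at 1.53 m → arm 1.53 m, τ = 360 × 1.53 = 550.8 N·m clockwise.
Total clockwise load moment = 1145 N·m.
The cable tension T acts at 0.968 m; only its component perpendicular to the rod, T sinθ, produces torque. sin 68.8° = 0.9323.
Balancing moments: T × 0.968 × 0.9323 = 1145, giving T = 1145 / 0.9025 = 1270 N.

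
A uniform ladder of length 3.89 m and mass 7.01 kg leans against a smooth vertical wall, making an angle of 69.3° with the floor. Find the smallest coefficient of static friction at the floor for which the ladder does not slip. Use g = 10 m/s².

μ_min ≈ 0.189

Sum moments about the foot of the ladder (the floor normal and friction both act there and drop out).
Ladder weight 7.01×10 = 70.1 N acts at 1.945 m along the ladder; its horizontal arm is 1.945·cos69.3° = 0.6875 m → τ = 48.19 N·m clockwise.
Wall normal N acts horizontally at the top; its moment arm is the height L sinθ = 3.89·sin69.3° = 3.639 m, counterclockwise.
For rotational equilibrium, N × 3.639 = 48.19, so N = 13.24 N.
ΣFx = 0 ⇒ f = N_wall = 13.24 N. ΣFy = 0 ⇒ N_floor = 70.1 N.
μ_min = f / N_floor = 13.24 / 70.1 = 0.189.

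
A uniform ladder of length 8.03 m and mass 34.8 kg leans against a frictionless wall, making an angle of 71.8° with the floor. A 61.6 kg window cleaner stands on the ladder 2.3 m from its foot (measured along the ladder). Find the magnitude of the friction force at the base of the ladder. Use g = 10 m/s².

Take moments about the foot of the ladder.
Ladder weight 34.8×10 = 348 N acts at 4.015 m along the ladder; its horizontal arm is 4.015·cos71.8° = 1.254 m → τ = 436.4 N·m clockwise.
Window cleaner: 61.6×10 = 616 N at 2.3 m → arm 0.7184 m → τ = 442.5 N·m clockwise.
Wall normal N acts horizontally at the top; its moment arm is the height L sinθ = 8.03·sin71.8° = 7.628 m, counterclockwise.
Στ = 0 ⇒ N × 7.628 = 878.9 ⇒ N = 115 N.
ΣFx = 0: friction at the foot balances the wall's push, so f = N_wall = 115 N.

f ≈ 115 N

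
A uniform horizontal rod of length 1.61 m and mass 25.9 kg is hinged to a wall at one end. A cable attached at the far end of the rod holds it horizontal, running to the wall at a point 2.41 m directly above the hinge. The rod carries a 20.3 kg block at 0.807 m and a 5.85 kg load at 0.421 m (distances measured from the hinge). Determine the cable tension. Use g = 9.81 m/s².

T ≈ 291 N

About the hinge:
Beam weight: 25.9 × 9.81 = 254.1 N down at 0.805 m → arm 0.805 m, τ = 254.1 × 0.805 = 204.6 N·m clockwise.
Block: 20.3 × 9.81 = 199.1 N down at 0.807 m → arm 0.807 m, τ = 199.1 × 0.807 = 160.7 N·m clockwise.
Load: 5.85 × 9.81 = 57.39 N down at 0.421 m → arm 0.421 m, τ = 57.39 × 0.421 = 24.16 N·m clockwise.
Total clockwise load moment = 389.5 N·m.
The cable tension T acts at 1.61 m; only its component perpendicular to the rod, T sinθ, produces torque. sinθ = h/√(h²+d²) = 2.41/√(2.41²+1.61²) = 0.8315.
Στ = 0 ⇒ T × 1.61 × 0.8315 = 389.5 ⇒ T = 389.5 / 1.339 = 291 N.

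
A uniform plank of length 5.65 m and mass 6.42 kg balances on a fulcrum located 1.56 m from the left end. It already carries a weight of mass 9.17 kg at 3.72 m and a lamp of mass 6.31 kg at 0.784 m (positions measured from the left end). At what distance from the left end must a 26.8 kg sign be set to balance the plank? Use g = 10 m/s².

Choose the fulcrum (at 1.56 m from the left end) as the axis so the support reaction has zero arm there.
Beam weight: 6.42 × 10 = 64.2 N down at 2.825 m → arm 1.265 m, τ = 64.2 × 1.265 = 81.21 N·m clockwise.
Weight: 9.17 × 10 = 91.7 N down at 3.72 m → arm 2.16 m, τ = 91.7 × 2.16 = 198.1 N·m clockwise.
Lamp: 6.31 × 10 = 63.1 N down at 0.784 m → arm 0.776 m, τ = 63.1 × 0.776 = 48.97 N·m counterclockwise.
Net moment of existing loads = 230.3 N·m clockwise.
The sign weighs 26.8 × 10 = 268 N and must supply an equal counterclockwise moment, so its lever arm about the fulcrum is 230.3 / 268 = 0.859 m.
That puts it at 1.56 − 0.859 = 0.701 m from the left end.

x ≈ 0.701 m from the left end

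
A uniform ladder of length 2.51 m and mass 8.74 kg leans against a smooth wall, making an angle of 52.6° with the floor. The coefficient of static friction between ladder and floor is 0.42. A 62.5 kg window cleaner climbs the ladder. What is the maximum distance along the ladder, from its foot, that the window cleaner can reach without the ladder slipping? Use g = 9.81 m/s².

d ≈ 1.4 m

Choose the foot of the ladder as the axis so the floor normal and friction both act there and drop out.
Ladder weight 8.74×9.81 = 85.74 N acts at 1.255 m along the ladder; its horizontal arm is 1.255·cos52.6° = 0.7623 m → τ = 65.36 N·m clockwise.
Window cleaner weight 62.5×9.81 = 613.1 N at distance d → arm d·cos52.6° → τ = 613.1·d·0.6074 clockwise.
Wall normal N at the top has arm L sinθ = 1.994 m counterclockwise, so Στ = 0 gives N·1.994 = 65.36 + 372.4·d.
ΣFy = 0 ⇒ N_floor = 698.8 N, so the maximum friction is μ_s·N_floor = 0.42×698.8 = 293.5 N. ΣFx = 0 ⇒ N_wall = f, so at the slipping point N = 293.5 N.
Substituting: 293.5×1.994 = 65.36 + 372.4·d ⇒ d = (585.2 − 65.36) / 372.4 = 1.4 m.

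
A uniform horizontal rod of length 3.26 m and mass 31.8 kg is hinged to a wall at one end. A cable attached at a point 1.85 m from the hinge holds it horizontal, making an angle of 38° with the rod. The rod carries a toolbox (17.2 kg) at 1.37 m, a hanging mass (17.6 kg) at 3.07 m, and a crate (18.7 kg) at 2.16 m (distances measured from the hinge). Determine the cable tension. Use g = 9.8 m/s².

Sum moments about the hinge (the unknown hinge reaction has zero arm there).
Beam weight: 31.8 × 9.8 = 311.6 N down at 1.63 m → arm 1.63 m, τ = 311.6 × 1.63 = 507.9 N·m clockwise.
Toolbox: 17.2 × 9.8 = 168.6 N down at 1.37 m → arm 1.37 m, τ = 168.6 × 1.37 = 231 N·m clockwise.
Hanging mass: 17.6 × 9.8 = 172.5 N down at 3.07 m → arm 3.07 m, τ = 172.5 × 3.07 = 529.6 N·m clockwise.
Crate: 18.7 × 9.8 = 183.3 N down at 2.16 m → arm 2.16 m, τ = 183.3 × 2.16 = 395.9 N·m clockwise.
Total clockwise load moment = 1664 N·m.
The cable tension T acts at 1.85 m; only its component perpendicular to the rod, T sinθ, produces torque. sin 38° = 0.6157.
Setting net torque to zero: T × 1.85 × 0.6157 = 1664 → T = 1664 / 1.139 = 1460 N.

T ≈ 1460 N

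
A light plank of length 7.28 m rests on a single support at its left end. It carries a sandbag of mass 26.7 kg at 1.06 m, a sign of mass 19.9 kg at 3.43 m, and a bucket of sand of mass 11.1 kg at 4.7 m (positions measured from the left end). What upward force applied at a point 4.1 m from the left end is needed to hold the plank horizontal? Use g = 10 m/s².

About the left end:
Sandbag: 26.7 × 10 = 267 N down at 1.06 m → arm 1.06 m, τ = 267 × 1.06 = 283 N·m clockwise.
Sign: 19.9 × 10 = 199 N down at 3.43 m → arm 3.43 m, τ = 199 × 3.43 = 682.6 N·m clockwise.
Bucket of sand: 11.1 × 10 = 111 N down at 4.7 m → arm 4.7 m, τ = 111 × 4.7 = 521.7 N·m clockwise.
Net moment of the loads = 1487 N·m clockwise.
The upward force F acts at a point 4.1 m from the left end, arm 4.1 m, giving F × 4.1 counterclockwise.
For rotational equilibrium, F × 4.1 = 1487, so F = 1487 / 4.1 = 363 N.

F ≈ 363 N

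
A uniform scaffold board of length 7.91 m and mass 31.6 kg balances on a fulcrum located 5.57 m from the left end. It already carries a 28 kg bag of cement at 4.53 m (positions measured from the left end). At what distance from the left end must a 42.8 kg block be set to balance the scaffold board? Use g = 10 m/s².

x ≈ 7.44 m from the left end

Take moments about the fulcrum (at 5.57 m from the left end).
Beam weight: 31.6 × 10 = 316 N down at 3.955 m → arm 1.615 m, τ = 316 × 1.615 = 510.3 N·m counterclockwise.
Bag of cement: 28 × 10 = 280 N down at 4.53 m → arm 1.04 m, τ = 280 × 1.04 = 291.2 N·m counterclockwise.
Net moment of existing loads = 801.5 N·m counterclockwise.
The block weighs 42.8 × 10 = 428 N and must supply an equal clockwise moment, so its lever arm about the fulcrum is 801.5 / 428 = 1.87 m.
That puts it at 5.57 + 1.87 = 7.44 m from the left end.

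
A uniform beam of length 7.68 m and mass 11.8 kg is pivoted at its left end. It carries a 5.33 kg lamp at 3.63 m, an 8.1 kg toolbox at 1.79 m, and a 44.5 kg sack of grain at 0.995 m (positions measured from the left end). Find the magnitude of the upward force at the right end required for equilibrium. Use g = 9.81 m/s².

Choose the left end as the axis so the unknown pivot reaction has zero arm there.
Beam weight: 11.8 × 9.81 = 115.8 N down at 3.84 m → arm 3.84 m, τ = 115.8 × 3.84 = 444.7 N·m clockwise.
Lamp: 5.33 × 9.81 = 52.29 N down at 3.63 m → arm 3.63 m, τ = 52.29 × 3.63 = 189.8 N·m clockwise.
Toolbox: 8.1 × 9.81 = 79.46 N down at 1.79 m → arm 1.79 m, τ = 79.46 × 1.79 = 142.2 N·m clockwise.
Sack of grain: 44.5 × 9.81 = 436.5 N down at 0.995 m → arm 0.995 m, τ = 436.5 × 0.995 = 434.3 N·m clockwise.
Net moment of the loads = 1211 N·m clockwise.
The upward force F acts at the right end, arm 7.68 m, giving F × 7.68 counterclockwise.
Balancing moments: F × 7.68 = 1211, giving F = 1211 / 7.68 = 158 N.

F ≈ 158 N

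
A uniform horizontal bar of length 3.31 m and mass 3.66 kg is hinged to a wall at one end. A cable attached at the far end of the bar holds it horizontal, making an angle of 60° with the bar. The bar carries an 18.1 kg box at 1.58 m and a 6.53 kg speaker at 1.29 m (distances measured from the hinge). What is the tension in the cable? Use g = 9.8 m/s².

Take moments about the hinge.
Beam weight: 3.66 × 9.8 = 35.87 N down at 1.655 m → arm 1.655 m, τ = 35.87 × 1.655 = 59.36 N·m clockwise.
Box: 18.1 × 9.8 = 177.4 N down at 1.58 m → arm 1.58 m, τ = 177.4 × 1.58 = 280.3 N·m clockwise.
Speaker: 6.53 × 9.8 = 63.99 N down at 1.29 m → arm 1.29 m, τ = 63.99 × 1.29 = 82.55 N·m clockwise.
Total clockwise load moment = 422.2 N·m.
The cable tension T acts at 3.31 m; only its component perpendicular to the bar, T sinθ, produces torque. sin 60° = 0.866.
Balancing moments: T × 3.31 × 0.866 = 422.2, giving T = 422.2 / 2.866 = 147 N.

T ≈ 147 N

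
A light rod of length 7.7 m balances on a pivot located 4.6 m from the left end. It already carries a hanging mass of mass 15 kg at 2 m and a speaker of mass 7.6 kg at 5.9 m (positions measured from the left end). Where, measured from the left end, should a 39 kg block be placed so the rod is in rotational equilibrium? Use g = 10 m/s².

x ≈ 5.35 m from the left end

Take moments about the pivot (at 4.6 m from the left end).
Hanging mass: 15 × 10 = 150 N down at 2 m → arm 2.6 m, τ = 150 × 2.6 = 390 N·m counterclockwise.
Speaker: 7.6 × 10 = 76 N down at 5.9 m → arm 1.3 m, τ = 76 × 1.3 = 98.8 N·m clockwise.
Net moment of existing loads = 291.2 N·m counterclockwise.
The block weighs 39 × 10 = 390 N and must supply an equal clockwise moment, so its lever arm about the pivot is 291.2 / 390 = 0.747 m.
That puts it at 4.6 + 0.747 = 5.35 m from the left end.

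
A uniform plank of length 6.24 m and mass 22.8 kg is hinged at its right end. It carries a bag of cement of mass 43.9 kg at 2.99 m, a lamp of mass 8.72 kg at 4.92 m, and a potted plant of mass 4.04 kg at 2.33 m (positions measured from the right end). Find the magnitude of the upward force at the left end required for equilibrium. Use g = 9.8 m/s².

F ≈ 400 N

Sum moments about the right end (the unknown pivot reaction has zero arm there).
Beam weight: 22.8 × 9.8 = 223.4 N down at 3.12 m → arm 3.12 m, τ = 223.4 × 3.12 = 697 N·m counterclockwise.
Bag of cement: 43.9 × 9.8 = 430.2 N down at 2.99 m → arm 2.99 m, τ = 430.2 × 2.99 = 1286 N·m counterclockwise.
Lamp: 8.72 × 9.8 = 85.46 N down at 4.92 m → arm 4.92 m, τ = 85.46 × 4.92 = 420.5 N·m counterclockwise.
Potted plant: 4.04 × 9.8 = 39.59 N down at 2.33 m → arm 2.33 m, τ = 39.59 × 2.33 = 92.24 N·m counterclockwise.
Net moment of the loads = 2496 N·m counterclockwise.
The upward force F acts at the left end, arm 6.24 m, giving F × 6.24 clockwise.
Balancing moments: F × 6.24 = 2496, giving F = 2496 / 6.24 = 400 N.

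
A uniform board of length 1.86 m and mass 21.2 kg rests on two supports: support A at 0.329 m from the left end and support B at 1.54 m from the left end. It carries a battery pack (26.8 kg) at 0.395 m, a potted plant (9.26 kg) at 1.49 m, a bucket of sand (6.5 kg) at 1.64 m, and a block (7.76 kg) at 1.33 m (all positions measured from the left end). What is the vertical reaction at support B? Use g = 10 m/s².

About support A:
Beam weight: 21.2 × 10 = 212 N down at 0.93 m → arm 0.601 m, τ = 212 × 0.601 = 127.4 N·m clockwise.
Battery pack: 26.8 × 10 = 268 N down at 0.395 m → arm 0.066 m, τ = 268 × 0.066 = 17.69 N·m clockwise.
Potted plant: 9.26 × 10 = 92.6 N down at 1.49 m → arm 1.161 m, τ = 92.6 × 1.161 = 107.5 N·m clockwise.
Bucket of sand: 6.5 × 10 = 65 N down at 1.64 m → arm 1.311 m, τ = 65 × 1.311 = 85.22 N·m clockwise.
Block: 7.76 × 10 = 77.6 N down at 1.33 m → arm 1.001 m, τ = 77.6 × 1.001 = 77.68 N·m clockwise.
Net load moment about support A = 415.5 N·m clockwise.
Reaction R at support B is upward at 1.54 m, arm 1.211 m → moment R × 1.211 counterclockwise.
For rotational equilibrium, R × 1.211 = 415.5, so R = 343 N.

R_B ≈ 343 N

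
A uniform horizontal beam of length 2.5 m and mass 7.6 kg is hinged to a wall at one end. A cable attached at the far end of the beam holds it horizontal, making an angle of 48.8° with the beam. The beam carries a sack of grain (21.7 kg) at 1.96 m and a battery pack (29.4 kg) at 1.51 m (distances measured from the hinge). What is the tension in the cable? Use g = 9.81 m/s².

About the hinge:
Beam weight: 7.6 × 9.81 = 74.56 N down at 1.25 m → arm 1.25 m, τ = 74.56 × 1.25 = 93.2 N·m clockwise.
Sack of grain: 21.7 × 9.81 = 212.9 N down at 1.96 m → arm 1.96 m, τ = 212.9 × 1.96 = 417.3 N·m clockwise.
Battery pack: 29.4 × 9.81 = 288.4 N down at 1.51 m → arm 1.51 m, τ = 288.4 × 1.51 = 435.5 N·m clockwise.
Total clockwise load moment = 946 N·m.
The cable tension T acts at 2.5 m; only its component perpendicular to the beam, T sinθ, produces torque. sin 48.8° = 0.7524.
Setting net torque to zero: T × 2.5 × 0.7524 = 946 → T = 946 / 1.881 = 503 N.

T ≈ 503 N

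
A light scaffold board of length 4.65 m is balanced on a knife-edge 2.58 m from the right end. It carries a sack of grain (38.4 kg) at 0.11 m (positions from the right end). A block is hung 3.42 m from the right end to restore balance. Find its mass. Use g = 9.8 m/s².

m ≈ 113 kg

Taking torques about the knife-edge (at 2.58 m from the right end):
Sack of grain: 38.4 × 9.8 = 376.3 N down at 0.11 m → arm 2.47 m, τ = 376.3 × 2.47 = 929.5 N·m clockwise.
Net moment of known loads = 929.5 N·m clockwise.
An unknown mass m at 3.42 m has arm 0.84 m; its moment is m·g·0.84 counterclockwise.
Balancing moments: m × 9.8 × 0.84 = 929.5, giving m = 929.5 / (9.8 × 0.84) = 113 kg.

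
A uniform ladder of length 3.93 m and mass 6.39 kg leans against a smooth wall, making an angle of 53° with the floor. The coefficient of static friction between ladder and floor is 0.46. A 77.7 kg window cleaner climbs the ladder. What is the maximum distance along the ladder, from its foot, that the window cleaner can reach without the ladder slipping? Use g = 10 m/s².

About the foot of the ladder:
Ladder weight 6.39×10 = 63.9 N acts at 1.965 m along the ladder; its horizontal arm is 1.965·cos53° = 1.183 m → τ = 75.59 N·m clockwise.
Window cleaner weight 77.7×10 = 777 N at distance d → arm d·cos53° → τ = 777·d·0.6018 clockwise.
Wall normal N at the top has arm L sinθ = 3.139 m counterclockwise, so Στ = 0 gives N·3.139 = 75.59 + 467.6·d.
ΣFy = 0 ⇒ N_floor = 840.9 N, so the maximum friction is μ_s·N_floor = 0.46×840.9 = 386.8 N. ΣFx = 0 ⇒ N_wall = f, so at the slipping point N = 386.8 N.
Substituting: 386.8×3.139 = 75.59 + 467.6·d ⇒ d = (1214 − 75.59) / 467.6 = 2.43 m.

d ≈ 2.43 m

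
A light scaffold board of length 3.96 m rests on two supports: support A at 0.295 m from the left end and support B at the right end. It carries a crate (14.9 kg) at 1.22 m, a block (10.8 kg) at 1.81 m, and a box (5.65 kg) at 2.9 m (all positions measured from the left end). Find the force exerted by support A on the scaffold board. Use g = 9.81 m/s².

Taking torques about support B:
Crate: 14.9 × 9.81 = 146.2 N down at 1.22 m → arm 2.74 m, τ = 146.2 × 2.74 = 400.6 N·m counterclockwise.
Block: 10.8 × 9.81 = 105.9 N down at 1.81 m → arm 2.15 m, τ = 105.9 × 2.15 = 227.7 N·m counterclockwise.
Box: 5.65 × 9.81 = 55.43 N down at 2.9 m → arm 1.06 m, τ = 55.43 × 1.06 = 58.76 N·m counterclockwise.
Net load moment about support B = 687.1 N·m counterclockwise.
Reaction R at support A is upward at 0.295 m, arm 3.665 m → moment R × 3.665 clockwise.
Στ = 0 ⇒ R × 3.665 = 687.1 ⇒ R = 187 N.

R_A ≈ 187 N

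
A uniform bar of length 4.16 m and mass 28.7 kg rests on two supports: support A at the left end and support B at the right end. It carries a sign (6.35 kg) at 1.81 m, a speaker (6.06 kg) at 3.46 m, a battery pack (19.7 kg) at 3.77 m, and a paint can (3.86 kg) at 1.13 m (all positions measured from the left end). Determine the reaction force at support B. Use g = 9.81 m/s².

Taking torques about support A:
Beam weight: 28.7 × 9.81 = 281.5 N down at 2.08 m → arm 2.08 m, τ = 281.5 × 2.08 = 585.5 N·m clockwise.
Sign: 6.35 × 9.81 = 62.29 N down at 1.81 m → arm 1.81 m, τ = 62.29 × 1.81 = 112.7 N·m clockwise.
Speaker: 6.06 × 9.81 = 59.45 N down at 3.46 m → arm 3.46 m, τ = 59.45 × 3.46 = 205.7 N·m clockwise.
Battery pack: 19.7 × 9.81 = 193.3 N down at 3.77 m → arm 3.77 m, τ = 193.3 × 3.77 = 728.7 N·m clockwise.
Paint can: 3.86 × 9.81 = 37.87 N down at 1.13 m → arm 1.13 m, τ = 37.87 × 1.13 = 42.79 N·m clockwise.
Net load moment about support A = 1675 N·m clockwise.
Reaction R at support B is upward at 4.16 m, arm 4.16 m → moment R × 4.16 counterclockwise.
Balancing moments: R × 4.16 = 1675, giving R = 403 N.

R_B ≈ 403 N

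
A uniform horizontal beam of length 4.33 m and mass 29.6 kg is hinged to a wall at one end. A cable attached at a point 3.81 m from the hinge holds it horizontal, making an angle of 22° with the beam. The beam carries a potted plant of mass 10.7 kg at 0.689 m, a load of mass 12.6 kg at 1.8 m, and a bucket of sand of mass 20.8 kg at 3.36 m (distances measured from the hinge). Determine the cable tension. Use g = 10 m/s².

Choose the hinge as the axis so the unknown hinge reaction has zero arm there.
Beam weight: 29.6 × 10 = 296 N down at 2.165 m → arm 2.165 m, τ = 296 × 2.165 = 640.8 N·m clockwise.
Potted plant: 10.7 × 10 = 107 N down at 0.689 m → arm 0.689 m, τ = 107 × 0.689 = 73.72 N·m clockwise.
Load: 12.6 × 10 = 126 N down at 1.8 m → arm 1.8 m, τ = 126 × 1.8 = 226.8 N·m clockwise.
Bucket of sand: 20.8 × 10 = 208 N down at 3.36 m → arm 3.36 m, τ = 208 × 3.36 = 698.9 N·m clockwise.
Total clockwise load moment = 1640 N·m.
The cable tension T acts at 3.81 m; only its component perpendicular to the beam, T sinθ, produces torque. sin 22° = 0.3746.
Setting net torque to zero: T × 3.81 × 0.3746 = 1640 → T = 1640 / 1.427 = 1150 N.

T ≈ 1150 N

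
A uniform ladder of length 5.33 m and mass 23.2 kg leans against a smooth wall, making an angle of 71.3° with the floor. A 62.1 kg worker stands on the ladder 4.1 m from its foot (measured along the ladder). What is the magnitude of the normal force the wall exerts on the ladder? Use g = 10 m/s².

Choose the foot of the ladder as the axis so the floor normal and friction both act there and drop out.
Ladder weight 23.2×10 = 232 N acts at 2.665 m along the ladder; its horizontal arm is 2.665·cos71.3° = 0.8544 m → τ = 198.2 N·m clockwise.
Worker: 62.1×10 = 621 N at 4.1 m → arm 1.315 m → τ = 816.6 N·m clockwise.
Wall normal N acts horizontally at the top; its moment arm is the height L sinθ = 5.33·sin71.3° = 5.049 m, counterclockwise.
Setting net torque to zero: N × 5.049 = 1015 → N = 201 N.

N_wall ≈ 201 N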